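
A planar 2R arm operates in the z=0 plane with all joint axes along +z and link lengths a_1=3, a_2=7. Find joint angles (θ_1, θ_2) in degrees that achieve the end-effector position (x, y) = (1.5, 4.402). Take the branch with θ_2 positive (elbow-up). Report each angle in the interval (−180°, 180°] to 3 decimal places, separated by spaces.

-59.997 149.998

cos θ_2 = (21.6276−3²−7²)/(2·3·7) = -0.8660; θ_2 = 149.9982° (elbow-up)
β = atan2(4.4020,1.5000) = 71.1832°; ψ = atan2(3.5002,-3.0621) = 131.1803°
θ_1 = β − ψ = -59.9971°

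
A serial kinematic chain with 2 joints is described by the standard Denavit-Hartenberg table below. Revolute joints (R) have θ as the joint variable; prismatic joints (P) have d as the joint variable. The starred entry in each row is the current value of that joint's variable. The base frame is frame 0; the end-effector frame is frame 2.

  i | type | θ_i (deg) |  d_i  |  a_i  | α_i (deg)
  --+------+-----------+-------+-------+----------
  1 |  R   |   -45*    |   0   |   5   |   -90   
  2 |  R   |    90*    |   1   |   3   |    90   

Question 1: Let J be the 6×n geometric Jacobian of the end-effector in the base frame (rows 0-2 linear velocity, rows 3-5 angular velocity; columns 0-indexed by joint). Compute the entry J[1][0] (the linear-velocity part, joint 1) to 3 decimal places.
axis z_0 = ẑ; lever o_n−o_0 = (4.2426,-2.8284,-3.0000)
cross product → J_v[:, 0] = (2.8284,4.2426,-0.0000)
J_ω[:, 0] = z_0
entry J[1][0] = 4.2426

4.243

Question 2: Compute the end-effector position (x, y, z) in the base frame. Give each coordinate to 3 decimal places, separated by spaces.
after link 1: o_1 = (3.5355, -3.5355, 0.0000)
after link 2: o_2 = (4.2426, -2.8284, -3.0000)

4.243 -2.828 -3.000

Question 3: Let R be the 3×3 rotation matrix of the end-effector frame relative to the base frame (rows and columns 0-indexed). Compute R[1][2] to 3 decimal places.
-0.707

End-effector z-axis (col 2 of R) = (0.7071,-0.7071,0.0000)
R[1][2] = -0.7071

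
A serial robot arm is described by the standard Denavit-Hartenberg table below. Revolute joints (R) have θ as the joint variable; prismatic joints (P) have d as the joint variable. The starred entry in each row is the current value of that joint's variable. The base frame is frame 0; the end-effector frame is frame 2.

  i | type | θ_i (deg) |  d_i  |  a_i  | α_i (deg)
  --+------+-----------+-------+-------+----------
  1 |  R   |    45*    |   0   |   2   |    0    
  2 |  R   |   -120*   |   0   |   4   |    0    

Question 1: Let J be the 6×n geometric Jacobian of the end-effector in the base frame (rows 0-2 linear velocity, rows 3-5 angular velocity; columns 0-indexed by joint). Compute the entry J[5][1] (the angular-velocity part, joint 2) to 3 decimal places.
1.000

axis z_1 = (0.0000,0.0000,1.0000); lever o_n−o_1 = (1.0353,-3.8637,0.0000)
cross product → J_v[:, 1] = (3.8637,1.0353,-0.0000)
J_ω[:, 1] = z_1
entry J[5][1] = 1.0000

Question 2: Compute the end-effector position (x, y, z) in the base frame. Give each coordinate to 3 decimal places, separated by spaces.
after link 1: o_1 = (1.4142, 1.4142, 0.0000)
after link 2: o_2 = (2.4495, -2.4495, 0.0000)

2.449 -2.449 0.000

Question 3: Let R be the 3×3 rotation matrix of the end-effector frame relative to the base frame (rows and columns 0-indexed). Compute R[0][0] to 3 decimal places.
End-effector x-axis (col 0 of R) = (0.2588,-0.9659,0.0000)
R[0][0] = 0.2588

0.259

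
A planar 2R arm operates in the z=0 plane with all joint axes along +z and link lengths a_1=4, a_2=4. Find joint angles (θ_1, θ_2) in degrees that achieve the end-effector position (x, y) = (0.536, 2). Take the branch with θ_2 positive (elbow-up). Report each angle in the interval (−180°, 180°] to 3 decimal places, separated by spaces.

-0.003 150.000

cos θ_2 = (4.2873−4²−4²)/(2·4·4) = -0.8660; θ_2 = 149.9996° (elbow-up)
β = atan2(2.0000,0.5360) = 74.9973°; ψ = atan2(2.0000,0.5359) = 74.9998°
θ_1 = β − ψ = -0.0025°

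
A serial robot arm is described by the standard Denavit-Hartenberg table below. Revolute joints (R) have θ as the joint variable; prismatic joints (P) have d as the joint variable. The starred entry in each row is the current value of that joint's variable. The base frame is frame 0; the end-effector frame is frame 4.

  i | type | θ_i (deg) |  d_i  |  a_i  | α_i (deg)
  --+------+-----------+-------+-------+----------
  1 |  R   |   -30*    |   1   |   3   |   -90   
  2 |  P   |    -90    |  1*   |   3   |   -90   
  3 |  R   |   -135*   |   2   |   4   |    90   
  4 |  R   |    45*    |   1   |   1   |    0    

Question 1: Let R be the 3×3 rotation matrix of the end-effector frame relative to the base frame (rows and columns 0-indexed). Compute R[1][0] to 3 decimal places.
End-effector x-axis (col 0 of R) = (0.8624,0.0795,-0.5000)
R[1][0] = 0.0795

0.079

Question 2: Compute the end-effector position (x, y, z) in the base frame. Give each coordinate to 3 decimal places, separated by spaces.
after link 1: o_1 = (2.5981, -1.5000, 1.0000)
after link 2: o_2 = (3.0981, -0.6340, 4.0000)
after link 3: o_3 = (6.2443, 0.8155, 1.1716)
after link 4: o_4 = (6.7532, 0.2826, -0.0355)

6.753 0.283 -0.036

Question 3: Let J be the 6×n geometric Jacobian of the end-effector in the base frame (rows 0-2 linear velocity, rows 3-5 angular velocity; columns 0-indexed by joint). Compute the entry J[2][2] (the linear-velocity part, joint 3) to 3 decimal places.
axis z_2 = (0.8660,-0.5000,-0.0000); lever o_n−o_2 = (3.6551,0.9166,-4.0355)
cross product → J_v[:, 2] = (2.0178,3.4949,2.6213)
J_ω[:, 2] = z_2
entry J[2][2] = 2.6213

2.621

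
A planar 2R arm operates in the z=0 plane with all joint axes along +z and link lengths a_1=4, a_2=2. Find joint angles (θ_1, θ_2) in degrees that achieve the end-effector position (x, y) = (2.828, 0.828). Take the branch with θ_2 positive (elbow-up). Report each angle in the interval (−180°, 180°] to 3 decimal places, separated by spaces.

cos θ_2 = (8.6832−4²−2²)/(2·4·2) = -0.7073; θ_2 = 135.0158° (elbow-up)
β = atan2(0.8280,2.8280) = 16.3193°; ψ = atan2(1.4138,2.5854) = 28.6720°
θ_1 = β − ψ = -12.3527°

-12.353 135.016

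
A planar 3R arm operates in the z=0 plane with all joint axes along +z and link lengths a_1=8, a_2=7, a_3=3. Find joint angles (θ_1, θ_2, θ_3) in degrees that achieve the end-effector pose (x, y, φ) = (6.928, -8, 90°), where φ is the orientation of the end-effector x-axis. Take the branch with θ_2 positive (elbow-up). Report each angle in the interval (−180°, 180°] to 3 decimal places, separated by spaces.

wrist centre = target − a_3·(cos φ, sin φ) = (6.9280, -11.0000)
cos θ_2 = (168.9972−8²−7²)/(2·8·7) = 0.5000; θ_2 = 60.0017° (elbow-up)
β = atan2(-11.0000,6.9280) = -57.7965°; ψ = atan2(6.0623,11.4998) = 27.7965°
θ_1 = β − ψ = -85.5931°
θ_3 = φ − θ_1 − θ_2 = 115.5914° (wrapped to (-180°,180°])

-85.593 60.002 115.591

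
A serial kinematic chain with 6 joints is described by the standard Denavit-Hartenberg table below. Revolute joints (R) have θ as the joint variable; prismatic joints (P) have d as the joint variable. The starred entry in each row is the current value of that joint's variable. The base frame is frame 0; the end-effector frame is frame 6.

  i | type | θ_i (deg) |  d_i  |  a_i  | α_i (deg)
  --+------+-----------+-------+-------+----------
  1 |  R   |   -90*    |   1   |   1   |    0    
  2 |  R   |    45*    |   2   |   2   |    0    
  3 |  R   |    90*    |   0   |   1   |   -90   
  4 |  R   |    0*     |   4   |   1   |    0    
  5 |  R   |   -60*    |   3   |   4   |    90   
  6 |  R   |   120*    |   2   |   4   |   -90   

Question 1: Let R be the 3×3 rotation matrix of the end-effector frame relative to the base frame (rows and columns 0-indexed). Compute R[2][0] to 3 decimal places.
-0.433

End-effector x-axis (col 0 of R) = (-0.7891,0.4356,-0.4330)
R[2][0] = -0.4330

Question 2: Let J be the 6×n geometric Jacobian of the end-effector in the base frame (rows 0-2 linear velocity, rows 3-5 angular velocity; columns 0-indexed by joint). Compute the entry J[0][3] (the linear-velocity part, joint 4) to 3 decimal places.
axis z_3 = (-0.7071,0.7071,0.0000); lever o_n−o_3 = (-7.2098,7.5887,2.7321)
cross product → J_v[:, 3] = (1.9319,1.9319,-0.2679)
J_ω[:, 3] = z_3
entry J[0][3] = 1.9319

1.932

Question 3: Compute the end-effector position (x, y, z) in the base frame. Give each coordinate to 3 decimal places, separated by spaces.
after link 1: o_1 = (0.0000, -1.0000, 1.0000)
after link 2: o_2 = (1.4142, -2.4142, 3.0000)
after link 3: o_3 = (2.1213, -1.7071, 3.0000)
after link 4: o_4 = (0.0000, 1.8284, 3.0000)
after link 5: o_5 = (-0.7071, 5.3640, 6.4641)
after link 6: o_6 = (-5.0884, 5.8816, 5.7321)

-5.088 5.882 5.732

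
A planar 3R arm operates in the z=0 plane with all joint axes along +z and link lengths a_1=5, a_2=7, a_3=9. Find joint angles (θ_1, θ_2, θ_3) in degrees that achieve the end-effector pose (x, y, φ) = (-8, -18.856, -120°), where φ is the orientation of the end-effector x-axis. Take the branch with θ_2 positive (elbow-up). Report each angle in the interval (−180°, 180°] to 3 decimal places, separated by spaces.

wrist centre = target − a_3·(cos φ, sin φ) = (-3.5000, -11.0618)
cos θ_2 = (134.6128−5²−7²)/(2·5·7) = 0.8659; θ_2 = 30.0147° (elbow-up)
β = atan2(-11.0618,-3.5000) = -107.5576°; ψ = atan2(3.5016,11.0613) = 17.5657°
θ_1 = β − ψ = -125.1233°
θ_3 = φ − θ_1 − θ_2 = -24.8914° (wrapped to (-180°,180°])

-125.123 30.015 -24.891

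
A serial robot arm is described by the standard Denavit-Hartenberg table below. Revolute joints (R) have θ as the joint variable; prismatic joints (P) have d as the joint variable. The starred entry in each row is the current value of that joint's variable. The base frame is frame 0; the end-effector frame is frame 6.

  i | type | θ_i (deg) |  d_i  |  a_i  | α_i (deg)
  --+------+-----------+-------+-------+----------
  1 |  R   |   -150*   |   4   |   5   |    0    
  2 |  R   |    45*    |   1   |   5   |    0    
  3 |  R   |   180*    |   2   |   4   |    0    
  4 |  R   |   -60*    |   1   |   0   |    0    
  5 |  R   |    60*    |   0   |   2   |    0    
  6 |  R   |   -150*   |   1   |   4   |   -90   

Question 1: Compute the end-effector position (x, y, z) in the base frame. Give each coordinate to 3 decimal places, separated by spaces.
-3.036 -5.398 9.000

after link 1: o_1 = (-4.3301, -2.5000, 4.0000)
after link 2: o_2 = (-5.6242, -7.3296, 5.0000)
after link 3: o_3 = (-4.5889, -3.4659, 7.0000)
after link 4: o_4 = (-4.5889, -3.4659, 8.0000)
after link 5: o_5 = (-4.0713, -1.5341, 8.0000)
after link 6: o_6 = (-3.0360, -5.3978, 9.0000)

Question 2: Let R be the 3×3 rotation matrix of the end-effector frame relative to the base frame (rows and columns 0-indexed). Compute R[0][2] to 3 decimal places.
End-effector z-axis (col 2 of R) = (0.9659,0.2588,0.0000)
R[0][2] = 0.9659

0.966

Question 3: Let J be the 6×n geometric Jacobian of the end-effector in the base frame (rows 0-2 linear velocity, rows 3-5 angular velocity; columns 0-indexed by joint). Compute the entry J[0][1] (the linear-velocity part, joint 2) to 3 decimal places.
2.898

axis z_1 = (0.0000,0.0000,1.0000); lever o_n−o_1 = (1.2941,-2.8978,5.0000)
cross product → J_v[:, 1] = (2.8978,1.2941,-0.0000)
J_ω[:, 1] = z_1
entry J[0][1] = 2.8978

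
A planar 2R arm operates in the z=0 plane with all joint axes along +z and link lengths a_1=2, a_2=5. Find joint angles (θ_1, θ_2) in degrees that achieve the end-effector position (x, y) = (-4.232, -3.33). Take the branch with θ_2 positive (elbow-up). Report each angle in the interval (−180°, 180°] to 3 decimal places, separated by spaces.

cos θ_2 = (28.9987−2²−5²)/(2·2·5) = -0.0001; θ_2 = 90.0037° (elbow-up)
β = atan2(-3.3300,-4.2320) = -141.8021°; ψ = atan2(5.0000,1.9997) = 68.2017°
θ_1 = β − ψ = -210.0039°

149.996 90.004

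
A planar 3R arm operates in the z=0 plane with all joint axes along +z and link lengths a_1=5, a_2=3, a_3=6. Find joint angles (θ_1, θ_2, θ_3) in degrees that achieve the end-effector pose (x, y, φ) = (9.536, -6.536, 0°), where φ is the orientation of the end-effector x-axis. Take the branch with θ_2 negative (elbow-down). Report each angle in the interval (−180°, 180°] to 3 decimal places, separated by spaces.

-45.008 -44.975 89.982

wrist centre = target − a_3·(cos φ, sin φ) = (3.5360, -6.5360)
cos θ_2 = (55.2226−5²−3²)/(2·5·3) = 0.7074; θ_2 = -44.9746° (elbow-down)
β = atan2(-6.5360,3.5360) = -61.5864°; ψ = atan2(-2.1204,7.1223) = -16.5789°
θ_1 = β − ψ = -45.0076°
θ_3 = φ − θ_1 − θ_2 = 89.9822° (wrapped to (-180°,180°])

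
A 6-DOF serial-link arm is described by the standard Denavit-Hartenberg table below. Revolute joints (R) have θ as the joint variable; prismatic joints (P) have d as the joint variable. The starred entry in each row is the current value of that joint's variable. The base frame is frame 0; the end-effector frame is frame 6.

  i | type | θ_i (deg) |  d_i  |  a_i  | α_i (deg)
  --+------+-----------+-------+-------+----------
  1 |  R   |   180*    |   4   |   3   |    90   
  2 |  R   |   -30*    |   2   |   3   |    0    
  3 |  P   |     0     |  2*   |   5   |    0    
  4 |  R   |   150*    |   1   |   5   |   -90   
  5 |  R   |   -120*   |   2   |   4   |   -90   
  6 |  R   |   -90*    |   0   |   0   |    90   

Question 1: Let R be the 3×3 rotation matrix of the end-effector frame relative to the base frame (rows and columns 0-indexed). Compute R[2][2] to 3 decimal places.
End-effector z-axis (col 2 of R) = (0.2500,-0.8660,0.4330)
R[2][2] = 0.4330

0.433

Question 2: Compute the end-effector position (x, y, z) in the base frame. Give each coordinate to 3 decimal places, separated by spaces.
-6.696 8.464 1.598

after link 1: o_1 = (-3.0000, 0.0000, 4.0000)
after link 2: o_2 = (-5.5981, 2.0000, 2.5000)
after link 3: o_3 = (-9.9282, 4.0000, 0.0000)
after link 4: o_4 = (-7.4282, 5.0000, 4.3301)
after link 5: o_5 = (-6.6962, 8.4641, 1.5981)
after link 6: o_6 = (-6.6962, 8.4641, 1.5981)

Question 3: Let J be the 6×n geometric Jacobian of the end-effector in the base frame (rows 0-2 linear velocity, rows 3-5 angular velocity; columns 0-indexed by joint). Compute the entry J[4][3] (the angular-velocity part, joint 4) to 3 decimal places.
1.000

axis z_3 = (0.0000,1.0000,0.0000); lever o_n−o_3 = (3.2321,4.4641,1.5981)
cross product → J_v[:, 3] = (1.5981,0.0000,-3.2321)
J_ω[:, 3] = z_3
entry J[4][3] = 1.0000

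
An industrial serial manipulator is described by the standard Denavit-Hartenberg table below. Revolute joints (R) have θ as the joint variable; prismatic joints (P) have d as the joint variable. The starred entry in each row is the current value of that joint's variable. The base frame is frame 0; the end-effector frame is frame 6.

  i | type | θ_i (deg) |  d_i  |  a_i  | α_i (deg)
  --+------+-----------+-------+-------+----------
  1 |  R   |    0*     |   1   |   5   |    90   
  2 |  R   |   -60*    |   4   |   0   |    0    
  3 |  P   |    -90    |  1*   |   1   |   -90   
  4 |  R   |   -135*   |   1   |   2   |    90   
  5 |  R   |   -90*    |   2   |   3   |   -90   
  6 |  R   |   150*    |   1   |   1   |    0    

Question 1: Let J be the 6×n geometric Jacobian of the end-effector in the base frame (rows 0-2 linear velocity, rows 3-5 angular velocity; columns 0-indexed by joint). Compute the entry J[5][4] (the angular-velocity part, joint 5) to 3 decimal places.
axis z_4 = (0.6124,0.7071,0.3536); lever o_n−o_4 = (0.4639,0.3536,2.7320)
cross product → J_v[:, 4] = (1.8068,-1.5089,-0.1116)
J_ω[:, 4] = z_4
entry J[5][4] = 0.3536

0.354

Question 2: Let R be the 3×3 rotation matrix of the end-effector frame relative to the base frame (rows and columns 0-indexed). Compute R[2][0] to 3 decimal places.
-0.927

End-effector x-axis (col 0 of R) = (0.1268,-0.3536,-0.9268)
R[2][0] = -0.9268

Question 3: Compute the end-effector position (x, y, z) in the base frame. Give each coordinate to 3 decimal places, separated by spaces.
6.323 -6.061 3.073

after link 1: o_1 = (5.0000, 0.0000, 1.0000)
after link 2: o_2 = (5.0000, -4.0000, 1.0000)
after link 3: o_3 = (4.1340, -5.0000, 0.5000)
after link 4: o_4 = (5.8587, -6.4142, 0.3411)
after link 5: o_5 = (5.5835, -5.0000, 3.6463)
after link 6: o_6 = (6.3227, -6.0607, 3.0730)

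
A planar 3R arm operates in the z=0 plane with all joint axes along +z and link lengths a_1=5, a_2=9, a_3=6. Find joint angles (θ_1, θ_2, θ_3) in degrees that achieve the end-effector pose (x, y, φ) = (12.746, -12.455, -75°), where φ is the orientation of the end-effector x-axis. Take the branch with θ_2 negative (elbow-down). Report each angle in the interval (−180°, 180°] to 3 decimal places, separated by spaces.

-1.498 -45.006 -28.497

wrist centre = target − a_3·(cos φ, sin φ) = (11.1931, -6.6594)
cos θ_2 = (169.6334−5²−9²)/(2·5·9) = 0.7070; θ_2 = -45.0056° (elbow-down)
β = atan2(-6.6594,11.1931) = -30.7510°; ψ = atan2(-6.3646,11.3633) = -29.2531°
θ_1 = β − ψ = -1.4979°
θ_3 = φ − θ_1 − θ_2 = -28.4965° (wrapped to (-180°,180°])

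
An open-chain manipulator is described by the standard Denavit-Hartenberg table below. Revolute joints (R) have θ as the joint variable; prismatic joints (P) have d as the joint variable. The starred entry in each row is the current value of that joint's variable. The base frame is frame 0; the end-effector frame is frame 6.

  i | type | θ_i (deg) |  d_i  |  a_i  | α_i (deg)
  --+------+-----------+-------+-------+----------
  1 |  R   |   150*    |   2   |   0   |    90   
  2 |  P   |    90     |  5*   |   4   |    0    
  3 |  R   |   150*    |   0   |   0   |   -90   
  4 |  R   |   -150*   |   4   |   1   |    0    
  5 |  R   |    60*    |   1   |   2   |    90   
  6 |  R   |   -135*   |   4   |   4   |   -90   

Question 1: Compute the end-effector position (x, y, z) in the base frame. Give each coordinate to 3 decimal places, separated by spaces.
after link 1: o_1 = (0.0000, 0.0000, 2.0000)
after link 2: o_2 = (2.5000, 4.3301, 6.0000)
after link 3: o_3 = (2.5000, 4.3301, 6.0000)
after link 4: o_4 = (-0.6250, 6.7117, 4.7500)
after link 5: o_5 = (-0.3750, 8.8768, 4.2500)
after link 6: o_6 = (-1.3999, 6.2025, 9.1283)

-1.400 6.203 9.128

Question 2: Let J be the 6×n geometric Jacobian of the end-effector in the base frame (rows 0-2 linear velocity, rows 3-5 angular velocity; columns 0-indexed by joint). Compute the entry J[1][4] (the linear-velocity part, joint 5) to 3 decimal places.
axis z_4 = (-0.7500,0.4330,-0.5000); lever o_n−o_4 = (-0.7749,-0.5092,4.3783)
cross product → J_v[:, 4] = (1.6413,3.6712,0.7174)
J_ω[:, 4] = z_4
entry J[1][4] = 3.6712

3.671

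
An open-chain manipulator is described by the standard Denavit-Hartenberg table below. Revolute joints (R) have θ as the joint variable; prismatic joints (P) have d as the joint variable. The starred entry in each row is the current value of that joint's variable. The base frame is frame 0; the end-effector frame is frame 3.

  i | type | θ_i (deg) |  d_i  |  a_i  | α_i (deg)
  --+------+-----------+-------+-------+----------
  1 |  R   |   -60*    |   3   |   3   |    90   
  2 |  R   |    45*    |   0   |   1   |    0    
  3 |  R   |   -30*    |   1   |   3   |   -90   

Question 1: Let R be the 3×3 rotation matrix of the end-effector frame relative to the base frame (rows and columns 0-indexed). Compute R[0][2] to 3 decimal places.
End-effector z-axis (col 2 of R) = (-0.1294,0.2241,0.9659)
R[0][2] = -0.1294

-0.129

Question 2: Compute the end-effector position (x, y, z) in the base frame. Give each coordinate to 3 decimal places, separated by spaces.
2.436 -6.220 4.484

after link 1: o_1 = (1.5000, -2.5981, 3.0000)
after link 2: o_2 = (1.8536, -3.2104, 3.7071)
after link 3: o_3 = (2.4364, -6.2200, 4.4836)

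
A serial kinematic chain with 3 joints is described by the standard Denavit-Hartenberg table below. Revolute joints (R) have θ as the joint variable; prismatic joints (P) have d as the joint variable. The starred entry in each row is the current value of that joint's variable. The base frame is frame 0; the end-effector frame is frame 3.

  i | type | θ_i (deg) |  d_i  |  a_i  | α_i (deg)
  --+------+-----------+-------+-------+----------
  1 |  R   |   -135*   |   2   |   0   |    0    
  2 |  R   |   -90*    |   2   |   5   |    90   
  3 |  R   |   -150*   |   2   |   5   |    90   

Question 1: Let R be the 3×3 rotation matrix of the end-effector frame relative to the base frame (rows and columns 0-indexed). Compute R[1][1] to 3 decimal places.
End-effector y-axis (col 1 of R) = (0.7071,0.7071,0.0000)
R[1][1] = 0.7071

0.707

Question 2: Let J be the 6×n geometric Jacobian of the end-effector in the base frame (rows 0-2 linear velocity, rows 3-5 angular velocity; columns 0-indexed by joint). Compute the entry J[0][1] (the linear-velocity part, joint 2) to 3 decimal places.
-1.888

axis z_1 = (0.0000,0.0000,1.0000); lever o_n−o_1 = (0.9405,1.8879,-0.5000)
cross product → J_v[:, 1] = (-1.8879,0.9405,0.0000)
J_ω[:, 1] = z_1
entry J[0][1] = -1.8879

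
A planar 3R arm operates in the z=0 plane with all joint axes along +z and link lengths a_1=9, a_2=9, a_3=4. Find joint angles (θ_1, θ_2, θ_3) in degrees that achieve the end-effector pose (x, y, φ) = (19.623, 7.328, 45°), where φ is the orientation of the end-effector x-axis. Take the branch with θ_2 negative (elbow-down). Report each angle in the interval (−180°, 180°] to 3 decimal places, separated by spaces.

29.996 -29.995 44.999

wrist centre = target − a_3·(cos φ, sin φ) = (16.7946, 4.4996)
cos θ_2 = (302.3038−9²−9²)/(2·9·9) = 0.8661; θ_2 = -29.9945° (elbow-down)
β = atan2(4.4996,16.7946) = 14.9983°; ψ = atan2(-4.4993,16.7947) = -14.9973°
θ_1 = β − ψ = 29.9956°
θ_3 = φ − θ_1 − θ_2 = 44.9989° (wrapped to (-180°,180°])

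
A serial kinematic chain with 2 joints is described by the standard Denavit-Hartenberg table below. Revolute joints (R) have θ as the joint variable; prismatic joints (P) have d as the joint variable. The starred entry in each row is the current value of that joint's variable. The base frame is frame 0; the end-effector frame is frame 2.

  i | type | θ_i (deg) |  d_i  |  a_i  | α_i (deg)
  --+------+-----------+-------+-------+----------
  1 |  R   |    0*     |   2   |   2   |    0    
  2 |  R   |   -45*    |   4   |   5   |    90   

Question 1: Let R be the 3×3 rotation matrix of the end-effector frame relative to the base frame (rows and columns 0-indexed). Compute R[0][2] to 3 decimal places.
-0.707

End-effector z-axis (col 2 of R) = (-0.7071,-0.7071,0.0000)
R[0][2] = -0.7071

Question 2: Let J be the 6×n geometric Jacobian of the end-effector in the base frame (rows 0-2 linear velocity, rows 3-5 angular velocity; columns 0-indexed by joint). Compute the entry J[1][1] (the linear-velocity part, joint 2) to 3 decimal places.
3.536

axis z_1 = (0.0000,0.0000,1.0000); lever o_n−o_1 = (3.5355,-3.5355,4.0000)
cross product → J_v[:, 1] = (3.5355,3.5355,-0.0000)
J_ω[:, 1] = z_1
entry J[1][1] = 3.5355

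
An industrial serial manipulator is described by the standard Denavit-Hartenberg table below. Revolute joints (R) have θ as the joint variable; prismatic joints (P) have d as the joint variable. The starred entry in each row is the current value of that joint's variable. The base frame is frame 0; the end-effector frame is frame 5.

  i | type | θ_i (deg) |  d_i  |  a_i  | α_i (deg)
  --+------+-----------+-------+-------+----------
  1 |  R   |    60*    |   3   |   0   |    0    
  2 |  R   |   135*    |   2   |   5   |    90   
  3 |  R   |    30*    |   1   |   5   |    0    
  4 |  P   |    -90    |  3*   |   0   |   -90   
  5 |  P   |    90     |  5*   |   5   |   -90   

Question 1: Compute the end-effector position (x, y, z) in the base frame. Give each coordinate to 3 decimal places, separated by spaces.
after link 1: o_1 = (0.0000, 0.0000, 3.0000)
after link 2: o_2 = (-4.8296, -1.2941, 5.0000)
after link 3: o_3 = (-9.2710, -1.4489, 7.5000)
after link 4: o_4 = (-10.0475, 1.4489, 7.5000)
after link 5: o_5 = (-12.9360, -4.5015, 10.0000)

-12.936 -4.501 10.000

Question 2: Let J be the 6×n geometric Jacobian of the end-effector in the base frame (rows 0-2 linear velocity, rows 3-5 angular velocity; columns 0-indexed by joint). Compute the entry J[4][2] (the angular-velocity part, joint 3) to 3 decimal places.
0.966

axis z_2 = (-0.2588,0.9659,0.0000); lever o_n−o_2 = (-8.1063,-3.2074,5.0000)
cross product → J_v[:, 2] = (4.8296,1.2941,8.6603)
J_ω[:, 2] = z_2
entry J[4][2] = 0.9659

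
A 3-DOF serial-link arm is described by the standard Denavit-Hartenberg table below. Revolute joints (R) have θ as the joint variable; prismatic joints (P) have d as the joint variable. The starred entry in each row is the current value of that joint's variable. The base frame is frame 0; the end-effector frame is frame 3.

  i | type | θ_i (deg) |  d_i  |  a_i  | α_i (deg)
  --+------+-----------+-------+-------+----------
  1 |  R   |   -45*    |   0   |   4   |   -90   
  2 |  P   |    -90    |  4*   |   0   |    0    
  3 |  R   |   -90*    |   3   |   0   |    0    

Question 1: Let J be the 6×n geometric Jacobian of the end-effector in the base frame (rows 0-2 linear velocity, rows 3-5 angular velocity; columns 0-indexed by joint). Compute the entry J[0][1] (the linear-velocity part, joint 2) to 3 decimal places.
prismatic axis z_1 = (0.7071,0.7071,0.0000)
J_v[:, 1] = z_1; J_ω[:, 1] = (0,0,0)
entry J[0][1] = 0.7071

0.707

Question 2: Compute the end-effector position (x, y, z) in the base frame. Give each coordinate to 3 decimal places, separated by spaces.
7.778 2.121 0.000

after link 1: o_1 = (2.8284, -2.8284, 0.0000)
after link 2: o_2 = (5.6569, 0.0000, 0.0000)
after link 3: o_3 = (7.7782, 2.1213, 0.0000)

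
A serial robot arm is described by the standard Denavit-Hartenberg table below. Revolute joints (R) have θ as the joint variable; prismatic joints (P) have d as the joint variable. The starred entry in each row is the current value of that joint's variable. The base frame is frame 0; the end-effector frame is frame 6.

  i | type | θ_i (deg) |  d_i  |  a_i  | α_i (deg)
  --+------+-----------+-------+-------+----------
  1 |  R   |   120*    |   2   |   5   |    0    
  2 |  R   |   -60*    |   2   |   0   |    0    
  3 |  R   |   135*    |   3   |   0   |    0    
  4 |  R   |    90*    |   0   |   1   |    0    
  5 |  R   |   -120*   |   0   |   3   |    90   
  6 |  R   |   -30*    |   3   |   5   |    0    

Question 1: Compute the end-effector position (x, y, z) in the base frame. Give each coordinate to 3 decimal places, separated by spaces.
-8.545 8.159 4.500

after link 1: o_1 = (-2.5000, 4.3301, 2.0000)
after link 2: o_2 = (-2.5000, 4.3301, 4.0000)
after link 3: o_3 = (-2.5000, 4.3301, 7.0000)
after link 4: o_4 = (-2.2412, 3.3642, 7.0000)
after link 5: o_5 = (-5.1390, 4.1407, 7.0000)
after link 6: o_6 = (-8.5451, 8.1592, 4.5000)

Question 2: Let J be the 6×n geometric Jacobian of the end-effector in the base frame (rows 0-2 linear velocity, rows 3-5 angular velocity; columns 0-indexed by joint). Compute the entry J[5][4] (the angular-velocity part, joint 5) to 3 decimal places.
1.000

axis z_4 = (0.0000,0.0000,1.0000); lever o_n−o_4 = (-6.3039,4.7950,-2.5000)
cross product → J_v[:, 4] = (-4.7950,-6.3039,0.0000)
J_ω[:, 4] = z_4
entry J[5][4] = 1.0000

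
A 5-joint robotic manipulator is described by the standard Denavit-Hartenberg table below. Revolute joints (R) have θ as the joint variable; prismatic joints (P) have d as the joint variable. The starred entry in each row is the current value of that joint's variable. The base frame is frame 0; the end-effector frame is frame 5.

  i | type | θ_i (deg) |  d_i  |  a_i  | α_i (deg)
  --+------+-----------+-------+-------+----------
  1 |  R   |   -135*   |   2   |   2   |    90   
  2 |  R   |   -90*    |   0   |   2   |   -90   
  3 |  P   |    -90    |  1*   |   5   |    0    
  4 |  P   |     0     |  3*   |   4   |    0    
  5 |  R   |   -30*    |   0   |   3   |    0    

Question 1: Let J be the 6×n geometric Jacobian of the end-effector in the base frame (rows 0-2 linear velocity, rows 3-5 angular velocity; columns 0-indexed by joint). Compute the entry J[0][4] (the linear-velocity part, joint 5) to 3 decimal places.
-1.061

axis z_4 = (-0.7071,-0.7071,0.0000); lever o_n−o_4 = (-1.8371,1.8371,1.5000)
cross product → J_v[:, 4] = (-1.0607,1.0607,-2.5981)
J_ω[:, 4] = z_4
entry J[0][4] = -1.0607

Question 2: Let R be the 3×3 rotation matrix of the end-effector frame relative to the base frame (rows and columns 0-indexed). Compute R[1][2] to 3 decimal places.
-0.707

End-effector z-axis (col 2 of R) = (-0.7071,-0.7071,0.0000)
R[1][2] = -0.7071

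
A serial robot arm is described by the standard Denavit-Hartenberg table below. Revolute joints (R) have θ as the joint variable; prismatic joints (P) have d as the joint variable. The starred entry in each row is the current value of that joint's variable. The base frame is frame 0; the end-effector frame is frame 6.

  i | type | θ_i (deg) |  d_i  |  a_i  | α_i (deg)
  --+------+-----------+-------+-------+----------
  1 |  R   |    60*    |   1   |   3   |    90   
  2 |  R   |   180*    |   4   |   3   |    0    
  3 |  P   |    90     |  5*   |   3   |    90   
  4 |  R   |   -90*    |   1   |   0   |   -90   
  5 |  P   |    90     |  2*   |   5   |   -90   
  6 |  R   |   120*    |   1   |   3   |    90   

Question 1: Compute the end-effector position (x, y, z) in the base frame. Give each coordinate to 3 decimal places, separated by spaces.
after link 1: o_1 = (1.5000, 2.5981, 1.0000)
after link 2: o_2 = (3.4641, -2.0000, 1.0000)
after link 3: o_3 = (7.7942, -4.5000, -2.0000)
after link 4: o_4 = (7.2942, -5.3660, -2.0000)
after link 5: o_5 = (9.7942, -1.0359, -4.0000)
after link 6: o_6 = (9.9103, -2.8349, -1.4019)

9.910 -2.835 -1.402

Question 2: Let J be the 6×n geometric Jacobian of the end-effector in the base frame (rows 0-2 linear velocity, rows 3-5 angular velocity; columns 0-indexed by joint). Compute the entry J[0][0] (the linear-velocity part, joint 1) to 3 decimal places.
axis z_0 = ẑ; lever o_n−o_0 = (9.9103,-2.8349,-1.4019)
cross product → J_v[:, 0] = (2.8349,9.9103,-0.0000)
J_ω[:, 0] = z_0
entry J[0][0] = 2.8349

2.835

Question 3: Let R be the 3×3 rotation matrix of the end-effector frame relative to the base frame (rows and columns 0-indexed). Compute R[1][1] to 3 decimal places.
End-effector y-axis (col 1 of R) = (0.8660,-0.5000,0.0000)
R[1][1] = -0.5000

-0.500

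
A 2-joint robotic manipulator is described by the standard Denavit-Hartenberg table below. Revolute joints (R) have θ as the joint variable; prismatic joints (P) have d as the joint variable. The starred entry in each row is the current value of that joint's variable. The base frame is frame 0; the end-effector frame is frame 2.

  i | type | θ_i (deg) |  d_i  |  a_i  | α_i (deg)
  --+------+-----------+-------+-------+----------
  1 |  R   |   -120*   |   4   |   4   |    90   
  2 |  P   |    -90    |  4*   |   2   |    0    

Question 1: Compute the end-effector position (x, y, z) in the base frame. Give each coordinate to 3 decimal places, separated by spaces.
after link 1: o_1 = (-2.0000, -3.4641, 4.0000)
after link 2: o_2 = (-5.4641, -1.4641, 2.0000)

-5.464 -1.464 2.000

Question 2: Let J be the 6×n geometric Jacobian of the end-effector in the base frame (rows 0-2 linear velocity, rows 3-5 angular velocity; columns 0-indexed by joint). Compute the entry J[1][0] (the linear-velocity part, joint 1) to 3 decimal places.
-5.464

axis z_0 = ẑ; lever o_n−o_0 = (-5.4641,-1.4641,2.0000)
cross product → J_v[:, 0] = (1.4641,-5.4641,0.0000)
J_ω[:, 0] = z_0
entry J[1][0] = -5.4641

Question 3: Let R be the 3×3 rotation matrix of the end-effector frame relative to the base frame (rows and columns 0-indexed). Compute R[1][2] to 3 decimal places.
0.500

End-effector z-axis (col 2 of R) = (-0.8660,0.5000,0.0000)
R[1][2] = 0.5000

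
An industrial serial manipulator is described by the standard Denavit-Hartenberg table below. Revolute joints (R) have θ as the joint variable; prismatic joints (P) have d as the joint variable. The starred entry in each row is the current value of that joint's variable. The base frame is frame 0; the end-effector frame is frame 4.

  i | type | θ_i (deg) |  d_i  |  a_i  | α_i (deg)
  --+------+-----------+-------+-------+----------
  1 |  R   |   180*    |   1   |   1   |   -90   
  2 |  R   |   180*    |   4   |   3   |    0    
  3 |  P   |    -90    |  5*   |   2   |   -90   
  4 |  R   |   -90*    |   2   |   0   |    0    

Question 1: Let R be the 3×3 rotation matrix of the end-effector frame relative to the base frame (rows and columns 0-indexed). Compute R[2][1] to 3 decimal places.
End-effector y-axis (col 1 of R) = (-0.0000,0.0000,-1.0000)
R[2][1] = -1.0000

-1.000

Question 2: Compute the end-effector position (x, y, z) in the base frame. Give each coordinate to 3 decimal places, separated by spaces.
after link 1: o_1 = (-1.0000, 0.0000, 1.0000)
after link 2: o_2 = (2.0000, -4.0000, 1.0000)
after link 3: o_3 = (2.0000, -9.0000, -1.0000)
after link 4: o_4 = (4.0000, -9.0000, -1.0000)

4.000 -9.000 -1.000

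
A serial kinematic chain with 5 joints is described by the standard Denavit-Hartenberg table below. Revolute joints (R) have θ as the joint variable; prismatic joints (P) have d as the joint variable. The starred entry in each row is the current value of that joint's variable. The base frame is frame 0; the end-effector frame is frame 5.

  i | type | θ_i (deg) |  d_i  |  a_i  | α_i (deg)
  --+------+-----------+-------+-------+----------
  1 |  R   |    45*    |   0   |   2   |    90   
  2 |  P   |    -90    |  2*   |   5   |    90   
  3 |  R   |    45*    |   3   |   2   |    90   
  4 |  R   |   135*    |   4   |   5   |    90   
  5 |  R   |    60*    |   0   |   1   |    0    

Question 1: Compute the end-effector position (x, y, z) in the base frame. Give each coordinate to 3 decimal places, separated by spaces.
after link 1: o_1 = (1.4142, 1.4142, 0.0000)
after link 2: o_2 = (2.8284, -0.0000, -5.0000)
after link 3: o_3 = (1.7071, -3.1213, -6.4142)
after link 4: o_4 = (-4.5607, -1.8536, -6.7426)
after link 5: o_5 = (-5.4204, -1.4938, -7.1050)

-5.420 -1.494 -7.105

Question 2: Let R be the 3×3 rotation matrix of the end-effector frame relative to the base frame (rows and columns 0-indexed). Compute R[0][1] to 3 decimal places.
End-effector y-axis (col 1 of R) = (0.4892,0.3768,-0.7866)
R[0][1] = 0.4892

0.489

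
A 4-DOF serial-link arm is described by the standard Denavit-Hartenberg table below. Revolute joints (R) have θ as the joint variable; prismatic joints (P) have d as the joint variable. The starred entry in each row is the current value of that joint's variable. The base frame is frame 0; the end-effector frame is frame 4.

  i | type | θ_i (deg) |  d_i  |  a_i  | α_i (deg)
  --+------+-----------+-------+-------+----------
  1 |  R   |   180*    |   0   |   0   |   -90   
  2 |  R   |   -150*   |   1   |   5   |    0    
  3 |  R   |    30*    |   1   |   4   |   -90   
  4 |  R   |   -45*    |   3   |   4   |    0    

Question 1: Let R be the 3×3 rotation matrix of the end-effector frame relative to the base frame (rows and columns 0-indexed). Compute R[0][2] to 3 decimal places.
-0.866

End-effector z-axis (col 2 of R) = (-0.8660,0.0000,0.5000)
R[0][2] = -0.8660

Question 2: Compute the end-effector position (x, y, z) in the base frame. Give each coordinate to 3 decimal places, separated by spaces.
5.146 -4.828 9.914

after link 1: o_1 = (0.0000, 0.0000, 0.0000)
after link 2: o_2 = (4.3301, -1.0000, 2.5000)
after link 3: o_3 = (6.3301, -2.0000, 5.9641)
after link 4: o_4 = (5.1463, -4.8284, 9.9136)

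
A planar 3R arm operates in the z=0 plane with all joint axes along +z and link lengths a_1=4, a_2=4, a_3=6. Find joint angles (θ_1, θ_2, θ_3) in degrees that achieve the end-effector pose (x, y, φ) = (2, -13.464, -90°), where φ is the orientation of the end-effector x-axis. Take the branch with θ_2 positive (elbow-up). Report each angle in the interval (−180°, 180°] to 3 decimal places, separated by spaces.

wrist centre = target − a_3·(cos φ, sin φ) = (2.0000, -7.4640)
cos θ_2 = (59.7113−4²−4²)/(2·4·4) = 0.8660; θ_2 = 30.0054° (elbow-up)
β = atan2(-7.4640,2.0000) = -74.9998°; ψ = atan2(2.0003,7.4639) = 15.0027°
θ_1 = β − ψ = -90.0025°
θ_3 = φ − θ_1 − θ_2 = -30.0029° (wrapped to (-180°,180°])

-90.003 30.005 -30.003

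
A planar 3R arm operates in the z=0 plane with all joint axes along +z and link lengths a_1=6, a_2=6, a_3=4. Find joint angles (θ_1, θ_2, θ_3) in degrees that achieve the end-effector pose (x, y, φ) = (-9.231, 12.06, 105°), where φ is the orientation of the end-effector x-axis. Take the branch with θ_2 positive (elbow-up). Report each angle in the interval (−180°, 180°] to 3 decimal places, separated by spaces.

wrist centre = target − a_3·(cos φ, sin φ) = (-8.1957, 8.1963)
cos θ_2 = (134.3492−6²−6²)/(2·6·6) = 0.8660; θ_2 = 30.0074° (elbow-up)
β = atan2(8.1963,-8.1957) = 134.9980°; ψ = atan2(3.0007,11.1958) = 15.0037°
θ_1 = β − ψ = 119.9943°
θ_3 = φ − θ_1 − θ_2 = -45.0017° (wrapped to (-180°,180°])

119.994 30.007 -45.002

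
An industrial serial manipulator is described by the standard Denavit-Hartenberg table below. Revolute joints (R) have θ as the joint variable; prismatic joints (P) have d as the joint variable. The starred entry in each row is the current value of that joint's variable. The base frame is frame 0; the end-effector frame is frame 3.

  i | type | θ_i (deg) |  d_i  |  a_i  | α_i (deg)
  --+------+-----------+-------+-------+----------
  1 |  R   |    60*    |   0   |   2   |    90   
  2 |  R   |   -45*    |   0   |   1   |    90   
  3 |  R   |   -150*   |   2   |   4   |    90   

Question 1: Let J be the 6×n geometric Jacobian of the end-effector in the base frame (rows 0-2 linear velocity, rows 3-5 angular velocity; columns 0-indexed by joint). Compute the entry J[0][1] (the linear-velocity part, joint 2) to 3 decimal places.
axis z_1 = (0.8660,-0.5000,0.0000); lever o_n−o_1 = (-3.3103,-1.7337,0.3282)
cross product → J_v[:, 1] = (-0.1641,-0.2842,-3.1566)
J_ω[:, 1] = z_1
entry J[0][1] = -0.1641

-0.164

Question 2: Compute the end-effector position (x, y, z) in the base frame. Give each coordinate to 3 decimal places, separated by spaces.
after link 1: o_1 = (1.0000, 1.7321, 0.0000)
after link 2: o_2 = (1.3536, 2.3444, -0.7071)
after link 3: o_3 = (-2.3103, -0.0016, 0.3282)

-2.310 -0.002 0.328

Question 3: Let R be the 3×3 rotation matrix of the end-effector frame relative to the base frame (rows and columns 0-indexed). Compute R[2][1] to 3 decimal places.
End-effector y-axis (col 1 of R) = (-0.3536,-0.6124,-0.7071)
R[2][1] = -0.7071

-0.707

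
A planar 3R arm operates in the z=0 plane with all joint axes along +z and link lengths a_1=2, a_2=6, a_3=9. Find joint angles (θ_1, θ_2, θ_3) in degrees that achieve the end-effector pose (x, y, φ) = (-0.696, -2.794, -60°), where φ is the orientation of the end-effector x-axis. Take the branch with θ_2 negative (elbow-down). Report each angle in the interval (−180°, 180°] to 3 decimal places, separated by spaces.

-177.799 -59.998 177.798

wrist centre = target − a_3·(cos φ, sin φ) = (-5.1960, 5.0002)
cos θ_2 = (52.0007−2²−6²)/(2·2·6) = 0.5000; θ_2 = -59.9981° (elbow-down)
β = atan2(5.0002,-5.1960) = 136.1000°; ψ = atan2(-5.1961,5.0002) = -46.1005°
θ_1 = β − ψ = 182.2005°
θ_3 = φ − θ_1 − θ_2 = 177.7975° (wrapped to (-180°,180°])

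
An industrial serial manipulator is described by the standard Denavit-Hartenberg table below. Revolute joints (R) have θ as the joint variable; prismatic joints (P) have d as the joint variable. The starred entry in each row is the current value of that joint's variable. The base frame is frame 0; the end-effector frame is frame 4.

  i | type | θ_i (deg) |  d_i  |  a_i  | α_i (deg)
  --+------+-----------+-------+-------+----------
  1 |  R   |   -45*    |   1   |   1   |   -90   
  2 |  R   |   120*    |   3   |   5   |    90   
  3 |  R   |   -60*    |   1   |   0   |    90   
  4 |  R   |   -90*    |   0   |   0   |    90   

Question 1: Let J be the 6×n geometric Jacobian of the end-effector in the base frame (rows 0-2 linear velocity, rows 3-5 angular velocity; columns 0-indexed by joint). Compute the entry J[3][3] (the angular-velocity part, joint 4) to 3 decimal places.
-0.047

axis z_3 = (-0.0474,-0.6597,0.7500); lever o_n−o_3 = (0.0000,0.0000,0.0000)
cross product → J_v[:, 3] = (-0.0000,0.0000,0.0000)
J_ω[:, 3] = z_3
entry J[3][3] = -0.0474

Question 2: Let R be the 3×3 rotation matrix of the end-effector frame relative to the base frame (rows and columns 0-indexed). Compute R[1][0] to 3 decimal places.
0.612

End-effector x-axis (col 0 of R) = (-0.6124,0.6124,0.5000)
R[1][0] = 0.6124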